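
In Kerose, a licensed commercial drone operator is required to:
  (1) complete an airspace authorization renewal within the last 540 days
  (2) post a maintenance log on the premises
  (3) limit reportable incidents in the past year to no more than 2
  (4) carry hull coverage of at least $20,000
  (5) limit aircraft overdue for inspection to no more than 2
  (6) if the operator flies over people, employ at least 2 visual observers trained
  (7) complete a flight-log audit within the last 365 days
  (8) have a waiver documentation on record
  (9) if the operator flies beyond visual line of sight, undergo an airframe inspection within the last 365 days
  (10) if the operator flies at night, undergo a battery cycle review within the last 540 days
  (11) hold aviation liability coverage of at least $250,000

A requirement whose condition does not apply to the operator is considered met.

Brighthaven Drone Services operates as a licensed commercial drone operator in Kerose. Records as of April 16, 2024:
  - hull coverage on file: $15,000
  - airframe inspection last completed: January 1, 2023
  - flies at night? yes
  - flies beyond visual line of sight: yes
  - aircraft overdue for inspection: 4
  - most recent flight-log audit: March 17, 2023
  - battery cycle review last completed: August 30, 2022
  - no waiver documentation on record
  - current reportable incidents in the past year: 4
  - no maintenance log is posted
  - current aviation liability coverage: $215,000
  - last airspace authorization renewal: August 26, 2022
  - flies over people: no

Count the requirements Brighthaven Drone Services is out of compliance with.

1. airspace authorization renewal 599 days ago vs limit 540 → not met
2. maintenance log absent → not met
3. reportable incidents in the past year 4 > 2 → not met
4. hull coverage $15,000 < $20,000 → not met
5. aircraft overdue for inspection 4 > 2 → not met
6. condition 'flies over people' does not hold → requirement n/a → met
7. flight-log audit 396 days ago vs limit 365 → not met
8. waiver documentation absent → not met
9. condition 'flies beyond visual line of sight' holds; airframe inspection 471 days ago vs limit 365 → not met
10. condition 'flies at night' holds; battery cycle review 595 days ago vs limit 540 → not met
11. aviation liability coverage $215,000 < $250,000 → not met
Not met: 10 of 11

10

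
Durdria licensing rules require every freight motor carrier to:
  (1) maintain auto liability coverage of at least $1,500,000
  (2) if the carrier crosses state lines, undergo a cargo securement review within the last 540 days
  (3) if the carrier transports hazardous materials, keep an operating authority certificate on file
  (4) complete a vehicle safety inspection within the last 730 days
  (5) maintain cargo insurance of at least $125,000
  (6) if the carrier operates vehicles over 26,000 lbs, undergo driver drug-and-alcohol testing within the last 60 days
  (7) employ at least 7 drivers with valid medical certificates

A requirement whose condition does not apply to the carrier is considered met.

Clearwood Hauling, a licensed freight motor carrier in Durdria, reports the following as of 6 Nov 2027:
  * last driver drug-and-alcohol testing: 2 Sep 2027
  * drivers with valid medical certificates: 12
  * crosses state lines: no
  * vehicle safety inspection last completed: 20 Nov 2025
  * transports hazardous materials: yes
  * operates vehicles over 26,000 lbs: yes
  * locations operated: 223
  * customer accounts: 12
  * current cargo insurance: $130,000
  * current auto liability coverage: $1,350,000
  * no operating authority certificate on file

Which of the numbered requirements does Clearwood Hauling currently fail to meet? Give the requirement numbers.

1. auto liability coverage $1,350,000 < $1,500,000 → not met
2. condition 'crosses state lines' does not hold → requirement n/a → met
3. condition 'transports hazardous materials' holds; operating authority certificate absent → not met
4. vehicle safety inspection 716 days ago vs limit 730 → met
5. cargo insurance $130,000 ≥ $125,000 → met
6. condition 'operates vehicles over 26,000 lbs' holds; driver drug-and-alcohol testing 65 days ago vs limit 60 → not met
7. drivers with valid medical certificates 12 ≥ 7 → met
Not met: 1, 3, 6

1, 3, 6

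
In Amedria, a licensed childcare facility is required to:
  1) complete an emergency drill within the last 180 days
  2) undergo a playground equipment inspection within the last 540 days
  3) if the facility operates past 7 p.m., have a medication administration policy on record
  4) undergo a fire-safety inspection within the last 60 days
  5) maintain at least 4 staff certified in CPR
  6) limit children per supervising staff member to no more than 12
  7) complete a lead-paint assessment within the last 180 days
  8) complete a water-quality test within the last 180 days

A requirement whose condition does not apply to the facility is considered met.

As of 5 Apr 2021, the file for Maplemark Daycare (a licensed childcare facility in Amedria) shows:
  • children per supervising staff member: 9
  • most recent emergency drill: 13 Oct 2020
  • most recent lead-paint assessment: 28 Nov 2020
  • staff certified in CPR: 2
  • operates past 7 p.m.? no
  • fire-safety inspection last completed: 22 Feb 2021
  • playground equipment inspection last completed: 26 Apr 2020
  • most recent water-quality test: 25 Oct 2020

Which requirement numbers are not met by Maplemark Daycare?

5

1. emergency drill 174 days ago vs limit 180 → met
2. playground equipment inspection 344 days ago vs limit 540 → met
3. condition 'operates past 7 p.m.' does not hold → requirement n/a → met
4. fire-safety inspection 42 days ago vs limit 60 → met
5. staff certified in CPR 2 < 4 → not met
6. children per supervising staff member 9 ≤ 12 → met
7. lead-paint assessment 128 days ago vs limit 180 → met
8. water-quality test 162 days ago vs limit 180 → met
Not met: 5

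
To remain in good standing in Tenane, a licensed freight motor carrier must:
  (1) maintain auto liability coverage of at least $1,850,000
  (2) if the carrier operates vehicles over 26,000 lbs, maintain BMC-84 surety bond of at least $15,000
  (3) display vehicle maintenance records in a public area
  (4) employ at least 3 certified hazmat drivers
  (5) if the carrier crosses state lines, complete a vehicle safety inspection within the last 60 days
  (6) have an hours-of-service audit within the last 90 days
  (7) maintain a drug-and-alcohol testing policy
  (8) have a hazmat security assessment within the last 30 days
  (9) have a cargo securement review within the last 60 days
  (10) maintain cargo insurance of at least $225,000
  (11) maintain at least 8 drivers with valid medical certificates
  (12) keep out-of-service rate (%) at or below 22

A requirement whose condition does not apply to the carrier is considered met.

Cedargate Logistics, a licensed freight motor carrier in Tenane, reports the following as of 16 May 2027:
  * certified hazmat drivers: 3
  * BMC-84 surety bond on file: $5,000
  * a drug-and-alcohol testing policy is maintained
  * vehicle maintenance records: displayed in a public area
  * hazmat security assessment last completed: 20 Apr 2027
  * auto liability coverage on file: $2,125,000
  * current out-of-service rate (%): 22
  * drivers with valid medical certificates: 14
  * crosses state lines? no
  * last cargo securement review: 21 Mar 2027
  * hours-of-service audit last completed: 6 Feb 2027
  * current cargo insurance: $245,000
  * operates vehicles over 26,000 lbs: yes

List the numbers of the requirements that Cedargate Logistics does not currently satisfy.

1. auto liability coverage $2,125,000 ≥ $1,850,000 → met
2. condition 'operates vehicles over 26,000 lbs' holds; BMC-84 surety bond $5,000 < $15,000 → not met
3. vehicle maintenance records present → met
4. certified hazmat drivers 3 ≥ 3 → met
5. condition 'crosses state lines' does not hold → requirement n/a → met
6. hours-of-service audit 99 days ago vs limit 90 → not met
7. drug-and-alcohol testing policy present → met
8. hazmat security assessment 26 days ago vs limit 30 → met
9. cargo securement review 56 days ago vs limit 60 → met
10. cargo insurance $245,000 ≥ $225,000 → met
11. drivers with valid medical certificates 14 ≥ 8 → met
12. out-of-service rate (%) 22 ≤ 22 → met
Not met: 2, 6

2, 6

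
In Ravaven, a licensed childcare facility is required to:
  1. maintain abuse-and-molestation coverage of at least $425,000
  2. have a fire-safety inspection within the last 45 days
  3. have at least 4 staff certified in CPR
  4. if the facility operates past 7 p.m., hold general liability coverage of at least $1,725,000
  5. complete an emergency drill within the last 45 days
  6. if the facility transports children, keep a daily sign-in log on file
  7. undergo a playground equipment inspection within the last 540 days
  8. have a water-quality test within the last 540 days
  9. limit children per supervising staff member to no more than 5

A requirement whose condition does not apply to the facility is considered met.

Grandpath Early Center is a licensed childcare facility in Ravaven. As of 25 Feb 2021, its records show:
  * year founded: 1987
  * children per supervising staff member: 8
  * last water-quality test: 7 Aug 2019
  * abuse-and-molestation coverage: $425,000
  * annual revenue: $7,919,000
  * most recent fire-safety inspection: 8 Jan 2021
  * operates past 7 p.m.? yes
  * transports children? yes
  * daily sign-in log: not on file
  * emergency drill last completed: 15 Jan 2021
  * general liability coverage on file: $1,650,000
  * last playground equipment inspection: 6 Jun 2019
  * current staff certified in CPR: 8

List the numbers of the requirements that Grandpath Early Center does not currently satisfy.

1. abuse-and-molestation coverage $425,000 ≥ $425,000 → met
2. fire-safety inspection 48 days ago vs limit 45 → not met
3. staff certified in CPR 8 ≥ 4 → met
4. condition 'operates past 7 p.m.' holds; general liability coverage $1,650,000 < $1,725,000 → not met
5. emergency drill 41 days ago vs limit 45 → met
6. condition 'transports children' holds; daily sign-in log absent → not met
7. playground equipment inspection 630 days ago vs limit 540 → not met
8. water-quality test 568 days ago vs limit 540 → not met
9. children per supervising staff member 8 > 5 → not met
Not met: 2, 4, 6, 7, 8, 9

2, 4, 6, 7, 8, 9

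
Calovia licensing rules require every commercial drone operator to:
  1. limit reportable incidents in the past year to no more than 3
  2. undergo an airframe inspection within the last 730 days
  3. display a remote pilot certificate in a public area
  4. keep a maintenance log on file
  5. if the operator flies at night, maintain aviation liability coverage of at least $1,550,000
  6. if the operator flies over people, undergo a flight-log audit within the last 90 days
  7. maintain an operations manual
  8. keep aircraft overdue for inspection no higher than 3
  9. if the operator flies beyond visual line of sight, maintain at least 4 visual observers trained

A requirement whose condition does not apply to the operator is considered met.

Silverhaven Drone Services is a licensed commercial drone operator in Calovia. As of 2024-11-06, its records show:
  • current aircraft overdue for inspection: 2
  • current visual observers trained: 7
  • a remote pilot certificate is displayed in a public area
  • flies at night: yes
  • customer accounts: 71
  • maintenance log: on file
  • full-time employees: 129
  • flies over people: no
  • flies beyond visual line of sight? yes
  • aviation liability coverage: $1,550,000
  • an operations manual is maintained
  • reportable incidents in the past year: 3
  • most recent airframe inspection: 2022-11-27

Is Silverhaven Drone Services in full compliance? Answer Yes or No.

Yes

1. reportable incidents in the past year 3 ≤ 3 → met
2. airframe inspection 710 days ago vs limit 730 → met
3. remote pilot certificate present → met
4. maintenance log present → met
5. condition 'flies at night' holds; aviation liability coverage $1,550,000 ≥ $1,550,000 → met
6. condition 'flies over people' does not hold → requirement n/a → met
7. operations manual present → met
8. aircraft overdue for inspection 2 ≤ 3 → met
9. condition 'flies beyond visual line of sight' holds; visual observers trained 7 ≥ 4 → met
All met.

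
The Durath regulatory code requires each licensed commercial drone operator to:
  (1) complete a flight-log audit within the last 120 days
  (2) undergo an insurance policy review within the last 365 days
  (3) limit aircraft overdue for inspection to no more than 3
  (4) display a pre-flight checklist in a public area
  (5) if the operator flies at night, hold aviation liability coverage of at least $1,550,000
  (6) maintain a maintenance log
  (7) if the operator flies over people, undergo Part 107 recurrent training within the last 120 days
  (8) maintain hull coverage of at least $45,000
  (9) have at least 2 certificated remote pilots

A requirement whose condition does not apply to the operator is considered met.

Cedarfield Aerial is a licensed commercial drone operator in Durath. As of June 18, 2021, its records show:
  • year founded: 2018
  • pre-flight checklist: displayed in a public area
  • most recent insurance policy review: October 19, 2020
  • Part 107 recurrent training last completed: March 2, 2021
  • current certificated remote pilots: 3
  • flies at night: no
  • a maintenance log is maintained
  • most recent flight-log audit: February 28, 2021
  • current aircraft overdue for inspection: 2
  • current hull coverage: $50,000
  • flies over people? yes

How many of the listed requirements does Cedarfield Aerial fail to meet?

0

1. flight-log audit 110 days ago vs limit 120 → met
2. insurance policy review 242 days ago vs limit 365 → met
3. aircraft overdue for inspection 2 ≤ 3 → met
4. pre-flight checklist present → met
5. condition 'flies at night' does not hold → requirement n/a → met
6. maintenance log present → met
7. condition 'flies over people' holds; Part 107 recurrent training 108 days ago vs limit 120 → met
8. hull coverage $50,000 ≥ $45,000 → met
9. certificated remote pilots 3 ≥ 2 → met
Not met: 0 of 9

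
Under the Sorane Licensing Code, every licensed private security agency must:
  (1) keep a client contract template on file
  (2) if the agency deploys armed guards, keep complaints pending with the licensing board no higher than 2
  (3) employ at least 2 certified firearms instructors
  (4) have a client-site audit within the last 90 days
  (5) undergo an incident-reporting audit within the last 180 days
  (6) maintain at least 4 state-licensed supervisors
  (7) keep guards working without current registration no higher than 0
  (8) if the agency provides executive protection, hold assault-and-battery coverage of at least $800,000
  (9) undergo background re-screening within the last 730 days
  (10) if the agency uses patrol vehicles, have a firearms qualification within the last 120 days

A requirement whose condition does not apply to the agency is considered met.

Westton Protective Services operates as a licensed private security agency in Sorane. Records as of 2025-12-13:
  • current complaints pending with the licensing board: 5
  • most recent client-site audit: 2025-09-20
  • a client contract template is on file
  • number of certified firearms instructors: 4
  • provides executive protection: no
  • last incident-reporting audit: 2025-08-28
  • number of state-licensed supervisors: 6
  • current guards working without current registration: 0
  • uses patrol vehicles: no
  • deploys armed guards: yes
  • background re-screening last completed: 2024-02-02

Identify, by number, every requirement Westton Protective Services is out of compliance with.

1. client contract template present → met
2. condition 'deploys armed guards' holds; complaints pending with the licensing board 5 > 2 → not met
3. certified firearms instructors 4 ≥ 2 → met
4. client-site audit 84 days ago vs limit 90 → met
5. incident-reporting audit 107 days ago vs limit 180 → met
6. state-licensed supervisors 6 ≥ 4 → met
7. guards working without current registration 0 ≤ 0 → met
8. condition 'provides executive protection' does not hold → requirement n/a → met
9. background re-screening 680 days ago vs limit 730 → met
10. condition 'uses patrol vehicles' does not hold → requirement n/a → met
Not met: 2

2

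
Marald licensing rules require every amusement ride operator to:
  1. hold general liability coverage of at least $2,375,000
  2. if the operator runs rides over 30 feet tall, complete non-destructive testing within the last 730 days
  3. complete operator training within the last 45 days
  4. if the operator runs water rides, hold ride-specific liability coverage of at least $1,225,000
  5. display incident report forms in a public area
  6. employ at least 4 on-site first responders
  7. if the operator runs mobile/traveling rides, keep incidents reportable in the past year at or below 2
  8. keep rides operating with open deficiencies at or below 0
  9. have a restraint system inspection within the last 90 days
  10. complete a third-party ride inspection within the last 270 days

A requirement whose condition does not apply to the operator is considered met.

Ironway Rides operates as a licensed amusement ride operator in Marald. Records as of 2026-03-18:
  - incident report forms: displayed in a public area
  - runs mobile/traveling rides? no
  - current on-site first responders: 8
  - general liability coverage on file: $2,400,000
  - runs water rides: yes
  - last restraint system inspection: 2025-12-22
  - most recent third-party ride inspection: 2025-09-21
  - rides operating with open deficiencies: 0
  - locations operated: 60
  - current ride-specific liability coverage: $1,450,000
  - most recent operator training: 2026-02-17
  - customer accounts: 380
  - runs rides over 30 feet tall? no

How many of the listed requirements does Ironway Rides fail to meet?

1. general liability coverage $2,400,000 ≥ $2,375,000 → met
2. condition 'runs rides over 30 feet tall' does not hold → requirement n/a → met
3. operator training 29 days ago vs limit 45 → met
4. condition 'runs water rides' holds; ride-specific liability coverage $1,450,000 ≥ $1,225,000 → met
5. incident report forms present → met
6. on-site first responders 8 ≥ 4 → met
7. condition 'runs mobile/traveling rides' does not hold → requirement n/a → met
8. rides operating with open deficiencies 0 ≤ 0 → met
9. restraint system inspection 86 days ago vs limit 90 → met
10. third-party ride inspection 178 days ago vs limit 270 → met
Not met: 0 of 10

0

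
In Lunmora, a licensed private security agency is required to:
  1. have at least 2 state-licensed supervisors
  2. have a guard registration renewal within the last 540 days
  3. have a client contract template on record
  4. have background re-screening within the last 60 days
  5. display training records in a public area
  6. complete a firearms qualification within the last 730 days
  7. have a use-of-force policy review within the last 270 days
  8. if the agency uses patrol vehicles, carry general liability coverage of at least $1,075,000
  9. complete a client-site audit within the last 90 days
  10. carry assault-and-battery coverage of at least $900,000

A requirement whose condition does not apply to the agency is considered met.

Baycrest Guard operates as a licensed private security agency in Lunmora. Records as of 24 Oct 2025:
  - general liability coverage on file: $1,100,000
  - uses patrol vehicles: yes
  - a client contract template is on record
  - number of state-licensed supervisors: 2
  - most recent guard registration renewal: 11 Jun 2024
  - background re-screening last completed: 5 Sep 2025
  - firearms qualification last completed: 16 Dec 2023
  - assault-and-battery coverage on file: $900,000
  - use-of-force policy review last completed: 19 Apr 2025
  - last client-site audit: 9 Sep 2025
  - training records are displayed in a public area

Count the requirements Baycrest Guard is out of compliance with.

0

1. state-licensed supervisors 2 ≥ 2 → met
2. guard registration renewal 500 days ago vs limit 540 → met
3. client contract template present → met
4. background re-screening 49 days ago vs limit 60 → met
5. training records present → met
6. firearms qualification 678 days ago vs limit 730 → met
7. use-of-force policy review 188 days ago vs limit 270 → met
8. condition 'uses patrol vehicles' holds; general liability coverage $1,100,000 ≥ $1,075,000 → met
9. client-site audit 45 days ago vs limit 90 → met
10. assault-and-battery coverage $900,000 ≥ $900,000 → met
Not met: 0 of 10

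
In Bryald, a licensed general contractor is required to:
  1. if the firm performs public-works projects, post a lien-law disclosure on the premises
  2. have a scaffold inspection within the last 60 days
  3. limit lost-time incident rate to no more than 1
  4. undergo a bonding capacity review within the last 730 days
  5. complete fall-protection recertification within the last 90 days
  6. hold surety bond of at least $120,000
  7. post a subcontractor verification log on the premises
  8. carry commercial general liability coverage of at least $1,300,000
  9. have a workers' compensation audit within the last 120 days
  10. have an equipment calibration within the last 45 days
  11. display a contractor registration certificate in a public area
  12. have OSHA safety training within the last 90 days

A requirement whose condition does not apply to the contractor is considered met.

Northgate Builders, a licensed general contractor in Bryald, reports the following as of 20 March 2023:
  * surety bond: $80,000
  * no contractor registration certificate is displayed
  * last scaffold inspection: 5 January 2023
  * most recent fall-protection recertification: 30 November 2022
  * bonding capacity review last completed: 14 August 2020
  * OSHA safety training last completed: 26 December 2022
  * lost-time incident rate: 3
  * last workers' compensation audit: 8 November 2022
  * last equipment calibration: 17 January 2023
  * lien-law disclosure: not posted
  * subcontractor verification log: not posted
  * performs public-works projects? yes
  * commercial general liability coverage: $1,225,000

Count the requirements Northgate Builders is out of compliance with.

1. condition 'performs public-works projects' holds; lien-law disclosure absent → not met
2. scaffold inspection 74 days ago vs limit 60 → not met
3. lost-time incident rate 3 > 1 → not met
4. bonding capacity review 948 days ago vs limit 730 → not met
5. fall-protection recertification 110 days ago vs limit 90 → not met
6. surety bond $80,000 < $120,000 → not met
7. subcontractor verification log absent → not met
8. commercial general liability coverage $1,225,000 < $1,300,000 → not met
9. workers' compensation audit 132 days ago vs limit 120 → not met
10. equipment calibration 62 days ago vs limit 45 → not met
11. contractor registration certificate absent → not met
12. OSHA safety training 84 days ago vs limit 90 → met
Not met: 11 of 12

11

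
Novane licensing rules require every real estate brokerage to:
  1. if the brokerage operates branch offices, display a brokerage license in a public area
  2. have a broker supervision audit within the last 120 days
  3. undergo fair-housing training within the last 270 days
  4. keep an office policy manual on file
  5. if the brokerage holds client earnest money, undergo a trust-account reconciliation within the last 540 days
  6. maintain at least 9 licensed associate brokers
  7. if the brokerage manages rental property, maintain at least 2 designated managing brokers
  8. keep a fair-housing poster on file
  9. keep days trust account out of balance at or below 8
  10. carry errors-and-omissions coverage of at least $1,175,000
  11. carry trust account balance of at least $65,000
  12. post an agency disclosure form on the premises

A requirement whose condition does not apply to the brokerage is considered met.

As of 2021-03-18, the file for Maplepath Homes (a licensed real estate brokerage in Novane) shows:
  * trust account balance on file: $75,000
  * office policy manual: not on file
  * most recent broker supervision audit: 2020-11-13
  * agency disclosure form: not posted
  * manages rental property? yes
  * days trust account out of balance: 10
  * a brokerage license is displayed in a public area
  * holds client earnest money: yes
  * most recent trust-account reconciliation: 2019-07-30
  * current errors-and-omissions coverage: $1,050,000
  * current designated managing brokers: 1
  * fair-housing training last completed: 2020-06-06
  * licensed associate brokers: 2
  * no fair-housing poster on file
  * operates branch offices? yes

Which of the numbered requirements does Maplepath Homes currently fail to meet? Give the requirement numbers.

2, 3, 4, 5, 6, 7, 8, 9, 10, 12

1. condition 'operates branch offices' holds; brokerage license present → met
2. broker supervision audit 125 days ago vs limit 120 → not met
3. fair-housing training 285 days ago vs limit 270 → not met
4. office policy manual absent → not met
5. condition 'holds client earnest money' holds; trust-account reconciliation 597 days ago vs limit 540 → not met
6. licensed associate brokers 2 < 9 → not met
7. condition 'manages rental property' holds; designated managing brokers 1 < 2 → not met
8. fair-housing poster absent → not met
9. days trust account out of balance 10 > 8 → not met
10. errors-and-omissions coverage $1,050,000 < $1,175,000 → not met
11. trust account balance $75,000 ≥ $65,000 → met
12. agency disclosure form absent → not met
Not met: 2, 3, 4, 5, 6, 7, 8, 9, 10, 12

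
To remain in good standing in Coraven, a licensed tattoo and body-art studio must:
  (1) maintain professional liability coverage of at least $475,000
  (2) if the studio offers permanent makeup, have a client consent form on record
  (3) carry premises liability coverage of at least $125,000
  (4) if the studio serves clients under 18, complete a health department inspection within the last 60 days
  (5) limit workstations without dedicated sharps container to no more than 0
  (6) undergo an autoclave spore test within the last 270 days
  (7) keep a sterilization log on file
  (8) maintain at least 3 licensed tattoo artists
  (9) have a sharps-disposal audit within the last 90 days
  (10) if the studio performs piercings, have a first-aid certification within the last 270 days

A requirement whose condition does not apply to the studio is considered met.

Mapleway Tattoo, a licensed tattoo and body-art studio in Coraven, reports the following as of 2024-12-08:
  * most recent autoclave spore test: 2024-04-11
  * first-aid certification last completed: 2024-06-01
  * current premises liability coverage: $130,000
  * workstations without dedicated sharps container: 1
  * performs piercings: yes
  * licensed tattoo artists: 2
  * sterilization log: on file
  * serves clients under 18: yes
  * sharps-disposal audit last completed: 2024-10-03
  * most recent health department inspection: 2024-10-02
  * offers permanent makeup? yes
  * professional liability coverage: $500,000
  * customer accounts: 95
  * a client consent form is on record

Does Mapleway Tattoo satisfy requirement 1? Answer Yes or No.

1. professional liability coverage $500,000 ≥ $475,000 → met

Yes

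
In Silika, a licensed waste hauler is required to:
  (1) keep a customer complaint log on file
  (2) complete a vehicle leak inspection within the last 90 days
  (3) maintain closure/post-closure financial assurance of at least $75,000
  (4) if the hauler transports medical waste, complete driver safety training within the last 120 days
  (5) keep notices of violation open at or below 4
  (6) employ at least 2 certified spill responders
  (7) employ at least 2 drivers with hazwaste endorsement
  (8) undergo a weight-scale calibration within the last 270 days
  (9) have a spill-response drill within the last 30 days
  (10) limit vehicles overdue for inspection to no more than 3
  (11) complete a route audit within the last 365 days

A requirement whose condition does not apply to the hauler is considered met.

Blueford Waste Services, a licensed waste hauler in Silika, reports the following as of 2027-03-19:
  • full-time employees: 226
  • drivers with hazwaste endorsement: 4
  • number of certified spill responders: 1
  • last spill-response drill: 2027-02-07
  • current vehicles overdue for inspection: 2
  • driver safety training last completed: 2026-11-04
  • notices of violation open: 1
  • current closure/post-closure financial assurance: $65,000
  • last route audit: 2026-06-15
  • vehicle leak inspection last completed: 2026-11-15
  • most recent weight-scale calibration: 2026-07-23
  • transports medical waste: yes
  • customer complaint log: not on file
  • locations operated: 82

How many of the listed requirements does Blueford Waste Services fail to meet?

1. customer complaint log absent → not met
2. vehicle leak inspection 124 days ago vs limit 90 → not met
3. closure/post-closure financial assurance $65,000 < $75,000 → not met
4. condition 'transports medical waste' holds; driver safety training 135 days ago vs limit 120 → not met
5. notices of violation open 1 ≤ 4 → met
6. certified spill responders 1 < 2 → not met
7. drivers with hazwaste endorsement 4 ≥ 2 → met
8. weight-scale calibration 239 days ago vs limit 270 → met
9. spill-response drill 40 days ago vs limit 30 → not met
10. vehicles overdue for inspection 2 ≤ 3 → met
11. route audit 277 days ago vs limit 365 → met
Not met: 6 of 11

6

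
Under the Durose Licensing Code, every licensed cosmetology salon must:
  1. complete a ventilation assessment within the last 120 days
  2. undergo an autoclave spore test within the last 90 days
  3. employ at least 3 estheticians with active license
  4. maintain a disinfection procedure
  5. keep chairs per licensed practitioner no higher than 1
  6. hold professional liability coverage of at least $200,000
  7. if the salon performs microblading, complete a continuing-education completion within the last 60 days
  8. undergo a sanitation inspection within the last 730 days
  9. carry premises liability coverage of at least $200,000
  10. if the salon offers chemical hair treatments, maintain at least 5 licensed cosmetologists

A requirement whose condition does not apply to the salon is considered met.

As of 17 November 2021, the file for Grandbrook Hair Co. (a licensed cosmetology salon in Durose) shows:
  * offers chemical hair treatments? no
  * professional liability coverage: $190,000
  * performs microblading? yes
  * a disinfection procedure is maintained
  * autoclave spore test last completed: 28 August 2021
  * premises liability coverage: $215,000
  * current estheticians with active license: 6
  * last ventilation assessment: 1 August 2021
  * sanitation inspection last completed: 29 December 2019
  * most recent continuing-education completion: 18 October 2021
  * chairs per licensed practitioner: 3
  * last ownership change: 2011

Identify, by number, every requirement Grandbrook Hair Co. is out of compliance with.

5, 6

1. ventilation assessment 108 days ago vs limit 120 → met
2. autoclave spore test 81 days ago vs limit 90 → met
3. estheticians with active license 6 ≥ 3 → met
4. disinfection procedure present → met
5. chairs per licensed practitioner 3 > 1 → not met
6. professional liability coverage $190,000 < $200,000 → not met
7. condition 'performs microblading' holds; continuing-education completion 30 days ago vs limit 60 → met
8. sanitation inspection 689 days ago vs limit 730 → met
9. premises liability coverage $215,000 ≥ $200,000 → met
10. condition 'offers chemical hair treatments' does not hold → requirement n/a → met
Not met: 5, 6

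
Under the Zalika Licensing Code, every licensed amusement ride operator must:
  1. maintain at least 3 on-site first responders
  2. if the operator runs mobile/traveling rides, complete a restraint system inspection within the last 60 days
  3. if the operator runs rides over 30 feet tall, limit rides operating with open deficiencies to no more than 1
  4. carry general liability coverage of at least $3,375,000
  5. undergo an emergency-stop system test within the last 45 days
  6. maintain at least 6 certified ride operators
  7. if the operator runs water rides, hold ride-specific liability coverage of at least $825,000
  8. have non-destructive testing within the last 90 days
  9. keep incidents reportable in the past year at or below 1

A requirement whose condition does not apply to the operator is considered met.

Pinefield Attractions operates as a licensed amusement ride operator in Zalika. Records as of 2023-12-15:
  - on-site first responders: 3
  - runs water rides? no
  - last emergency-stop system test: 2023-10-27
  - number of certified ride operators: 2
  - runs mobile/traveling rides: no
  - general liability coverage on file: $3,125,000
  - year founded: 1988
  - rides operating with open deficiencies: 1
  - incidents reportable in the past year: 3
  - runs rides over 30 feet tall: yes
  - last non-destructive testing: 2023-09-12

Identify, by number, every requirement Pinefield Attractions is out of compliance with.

4, 5, 6, 8, 9

1. on-site first responders 3 ≥ 3 → met
2. condition 'runs mobile/traveling rides' does not hold → requirement n/a → met
3. condition 'runs rides over 30 feet tall' holds; rides operating with open deficiencies 1 ≤ 1 → met
4. general liability coverage $3,125,000 < $3,375,000 → not met
5. emergency-stop system test 49 days ago vs limit 45 → not met
6. certified ride operators 2 < 6 → not met
7. condition 'runs water rides' does not hold → requirement n/a → met
8. non-destructive testing 94 days ago vs limit 90 → not met
9. incidents reportable in the past year 3 > 1 → not met
Not met: 4, 5, 6, 8, 9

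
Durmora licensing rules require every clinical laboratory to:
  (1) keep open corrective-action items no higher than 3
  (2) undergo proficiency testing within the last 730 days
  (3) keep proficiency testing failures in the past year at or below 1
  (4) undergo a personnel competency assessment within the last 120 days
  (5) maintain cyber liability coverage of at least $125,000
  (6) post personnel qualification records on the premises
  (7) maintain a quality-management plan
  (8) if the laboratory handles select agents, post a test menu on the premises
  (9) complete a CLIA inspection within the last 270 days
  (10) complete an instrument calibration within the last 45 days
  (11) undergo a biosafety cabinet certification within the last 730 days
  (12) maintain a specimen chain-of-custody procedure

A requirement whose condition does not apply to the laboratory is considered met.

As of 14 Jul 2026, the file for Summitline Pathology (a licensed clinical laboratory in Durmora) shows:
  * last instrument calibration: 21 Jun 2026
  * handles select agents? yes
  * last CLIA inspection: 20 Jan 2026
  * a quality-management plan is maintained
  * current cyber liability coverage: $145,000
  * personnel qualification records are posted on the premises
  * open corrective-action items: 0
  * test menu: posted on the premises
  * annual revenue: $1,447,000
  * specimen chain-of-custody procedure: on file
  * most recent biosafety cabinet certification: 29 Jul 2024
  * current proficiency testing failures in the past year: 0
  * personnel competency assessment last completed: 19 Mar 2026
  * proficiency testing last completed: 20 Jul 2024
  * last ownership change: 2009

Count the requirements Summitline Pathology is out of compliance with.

1. open corrective-action items 0 ≤ 3 → met
2. proficiency testing 724 days ago vs limit 730 → met
3. proficiency testing failures in the past year 0 ≤ 1 → met
4. personnel competency assessment 117 days ago vs limit 120 → met
5. cyber liability coverage $145,000 ≥ $125,000 → met
6. personnel qualification records present → met
7. quality-management plan present → met
8. condition 'handles select agents' holds; test menu present → met
9. CLIA inspection 175 days ago vs limit 270 → met
10. instrument calibration 23 days ago vs limit 45 → met
11. biosafety cabinet certification 715 days ago vs limit 730 → met
12. specimen chain-of-custody procedure present → met
Not met: 0 of 12

0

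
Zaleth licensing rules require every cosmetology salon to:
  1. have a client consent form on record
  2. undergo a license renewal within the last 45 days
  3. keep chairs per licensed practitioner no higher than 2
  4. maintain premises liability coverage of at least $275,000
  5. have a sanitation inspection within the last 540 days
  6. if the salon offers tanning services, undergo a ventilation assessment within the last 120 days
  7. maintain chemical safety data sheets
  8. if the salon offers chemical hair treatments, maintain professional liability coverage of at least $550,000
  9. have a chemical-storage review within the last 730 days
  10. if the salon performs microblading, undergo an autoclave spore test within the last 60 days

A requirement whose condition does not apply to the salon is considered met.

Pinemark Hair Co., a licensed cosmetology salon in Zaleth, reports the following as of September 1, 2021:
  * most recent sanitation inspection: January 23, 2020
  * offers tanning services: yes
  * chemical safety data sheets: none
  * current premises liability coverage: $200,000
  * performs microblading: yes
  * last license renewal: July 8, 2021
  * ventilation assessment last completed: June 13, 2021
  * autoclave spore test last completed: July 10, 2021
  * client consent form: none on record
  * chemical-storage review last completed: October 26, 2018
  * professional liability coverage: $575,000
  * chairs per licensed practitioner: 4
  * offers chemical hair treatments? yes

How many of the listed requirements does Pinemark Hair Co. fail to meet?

7

1. client consent form absent → not met
2. license renewal 55 days ago vs limit 45 → not met
3. chairs per licensed practitioner 4 > 2 → not met
4. premises liability coverage $200,000 < $275,000 → not met
5. sanitation inspection 587 days ago vs limit 540 → not met
6. condition 'offers tanning services' holds; ventilation assessment 80 days ago vs limit 120 → met
7. chemical safety data sheets absent → not met
8. condition 'offers chemical hair treatments' holds; professional liability coverage $575,000 ≥ $550,000 → met
9. chemical-storage review 1041 days ago vs limit 730 → not met
10. condition 'performs microblading' holds; autoclave spore test 53 days ago vs limit 60 → met
Not met: 7 of 10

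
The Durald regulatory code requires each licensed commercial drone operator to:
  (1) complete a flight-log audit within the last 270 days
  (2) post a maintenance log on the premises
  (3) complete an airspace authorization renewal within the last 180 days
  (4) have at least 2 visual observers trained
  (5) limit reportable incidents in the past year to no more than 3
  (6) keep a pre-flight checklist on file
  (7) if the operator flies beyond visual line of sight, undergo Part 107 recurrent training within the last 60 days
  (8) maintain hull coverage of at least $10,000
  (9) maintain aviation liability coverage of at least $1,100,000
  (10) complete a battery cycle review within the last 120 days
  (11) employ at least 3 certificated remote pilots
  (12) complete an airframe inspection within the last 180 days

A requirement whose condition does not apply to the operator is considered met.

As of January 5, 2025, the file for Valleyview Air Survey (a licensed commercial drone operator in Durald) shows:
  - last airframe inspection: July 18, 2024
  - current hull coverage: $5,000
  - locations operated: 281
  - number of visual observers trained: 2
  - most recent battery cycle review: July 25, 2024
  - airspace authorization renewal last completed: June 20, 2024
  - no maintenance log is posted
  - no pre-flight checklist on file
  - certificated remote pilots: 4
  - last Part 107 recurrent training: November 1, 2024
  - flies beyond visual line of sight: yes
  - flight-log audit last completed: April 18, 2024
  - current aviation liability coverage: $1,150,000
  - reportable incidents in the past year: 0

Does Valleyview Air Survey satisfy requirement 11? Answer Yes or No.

Yes

11. certificated remote pilots 4 ≥ 3 → met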